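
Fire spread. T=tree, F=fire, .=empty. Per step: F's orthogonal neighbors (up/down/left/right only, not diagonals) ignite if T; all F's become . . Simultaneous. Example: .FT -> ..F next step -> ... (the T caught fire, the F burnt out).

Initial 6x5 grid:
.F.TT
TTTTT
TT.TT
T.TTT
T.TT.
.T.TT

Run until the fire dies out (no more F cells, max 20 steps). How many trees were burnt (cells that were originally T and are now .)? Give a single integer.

Answer: 20

Derivation:
Step 1: +1 fires, +1 burnt (F count now 1)
Step 2: +3 fires, +1 burnt (F count now 3)
Step 3: +2 fires, +3 burnt (F count now 2)
Step 4: +4 fires, +2 burnt (F count now 4)
Step 5: +4 fires, +4 burnt (F count now 4)
Step 6: +3 fires, +4 burnt (F count now 3)
Step 7: +2 fires, +3 burnt (F count now 2)
Step 8: +1 fires, +2 burnt (F count now 1)
Step 9: +0 fires, +1 burnt (F count now 0)
Fire out after step 9
Initially T: 21, now '.': 29
Total burnt (originally-T cells now '.'): 20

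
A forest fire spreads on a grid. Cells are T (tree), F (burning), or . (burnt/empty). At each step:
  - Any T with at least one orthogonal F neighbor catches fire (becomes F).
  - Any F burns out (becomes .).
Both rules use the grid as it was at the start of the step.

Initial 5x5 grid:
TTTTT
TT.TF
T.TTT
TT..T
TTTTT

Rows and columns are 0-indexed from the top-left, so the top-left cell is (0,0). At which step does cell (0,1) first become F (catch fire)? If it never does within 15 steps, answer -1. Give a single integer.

Step 1: cell (0,1)='T' (+3 fires, +1 burnt)
Step 2: cell (0,1)='T' (+3 fires, +3 burnt)
Step 3: cell (0,1)='T' (+3 fires, +3 burnt)
Step 4: cell (0,1)='F' (+2 fires, +3 burnt)
  -> target ignites at step 4
Step 5: cell (0,1)='.' (+3 fires, +2 burnt)
Step 6: cell (0,1)='.' (+2 fires, +3 burnt)
Step 7: cell (0,1)='.' (+3 fires, +2 burnt)
Step 8: cell (0,1)='.' (+1 fires, +3 burnt)
Step 9: cell (0,1)='.' (+0 fires, +1 burnt)
  fire out at step 9

4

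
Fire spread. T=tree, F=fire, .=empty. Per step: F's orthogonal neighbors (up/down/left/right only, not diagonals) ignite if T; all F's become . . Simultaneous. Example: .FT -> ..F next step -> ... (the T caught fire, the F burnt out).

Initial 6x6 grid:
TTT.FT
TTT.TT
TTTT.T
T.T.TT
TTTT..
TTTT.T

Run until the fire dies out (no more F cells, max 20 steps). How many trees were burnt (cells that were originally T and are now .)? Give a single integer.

Answer: 6

Derivation:
Step 1: +2 fires, +1 burnt (F count now 2)
Step 2: +1 fires, +2 burnt (F count now 1)
Step 3: +1 fires, +1 burnt (F count now 1)
Step 4: +1 fires, +1 burnt (F count now 1)
Step 5: +1 fires, +1 burnt (F count now 1)
Step 6: +0 fires, +1 burnt (F count now 0)
Fire out after step 6
Initially T: 27, now '.': 15
Total burnt (originally-T cells now '.'): 6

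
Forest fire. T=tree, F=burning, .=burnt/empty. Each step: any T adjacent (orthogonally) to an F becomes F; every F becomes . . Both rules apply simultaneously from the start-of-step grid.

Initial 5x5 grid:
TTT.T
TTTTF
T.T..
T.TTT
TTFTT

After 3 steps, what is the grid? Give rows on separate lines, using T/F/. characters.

Step 1: 5 trees catch fire, 2 burn out
  TTT.F
  TTTF.
  T.T..
  T.FTT
  TF.FT
Step 2: 5 trees catch fire, 5 burn out
  TTT..
  TTF..
  T.F..
  T..FT
  F...F
Step 3: 4 trees catch fire, 5 burn out
  TTF..
  TF...
  T....
  F...F
  .....

TTF..
TF...
T....
F...F
.....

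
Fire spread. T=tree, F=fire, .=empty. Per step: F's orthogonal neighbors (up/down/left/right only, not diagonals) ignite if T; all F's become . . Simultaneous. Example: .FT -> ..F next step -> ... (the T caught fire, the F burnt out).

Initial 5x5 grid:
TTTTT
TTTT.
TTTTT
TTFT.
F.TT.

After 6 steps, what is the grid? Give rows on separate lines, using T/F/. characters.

Step 1: 5 trees catch fire, 2 burn out
  TTTTT
  TTTT.
  TTFTT
  FF.F.
  ..FT.
Step 2: 5 trees catch fire, 5 burn out
  TTTTT
  TTFT.
  FF.FT
  .....
  ...F.
Step 3: 5 trees catch fire, 5 burn out
  TTFTT
  FF.F.
  ....F
  .....
  .....
Step 4: 3 trees catch fire, 5 burn out
  FF.FT
  .....
  .....
  .....
  .....
Step 5: 1 trees catch fire, 3 burn out
  ....F
  .....
  .....
  .....
  .....
Step 6: 0 trees catch fire, 1 burn out
  .....
  .....
  .....
  .....
  .....

.....
.....
.....
.....
.....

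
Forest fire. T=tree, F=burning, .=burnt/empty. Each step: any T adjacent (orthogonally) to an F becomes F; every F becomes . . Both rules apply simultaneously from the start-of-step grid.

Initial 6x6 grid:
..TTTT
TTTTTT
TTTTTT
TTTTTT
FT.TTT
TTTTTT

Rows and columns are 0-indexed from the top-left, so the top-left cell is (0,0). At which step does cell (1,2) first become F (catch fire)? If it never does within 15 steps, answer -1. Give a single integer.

Step 1: cell (1,2)='T' (+3 fires, +1 burnt)
Step 2: cell (1,2)='T' (+3 fires, +3 burnt)
Step 3: cell (1,2)='T' (+4 fires, +3 burnt)
Step 4: cell (1,2)='T' (+4 fires, +4 burnt)
Step 5: cell (1,2)='F' (+5 fires, +4 burnt)
  -> target ignites at step 5
Step 6: cell (1,2)='.' (+6 fires, +5 burnt)
Step 7: cell (1,2)='.' (+4 fires, +6 burnt)
Step 8: cell (1,2)='.' (+2 fires, +4 burnt)
Step 9: cell (1,2)='.' (+1 fires, +2 burnt)
Step 10: cell (1,2)='.' (+0 fires, +1 burnt)
  fire out at step 10

5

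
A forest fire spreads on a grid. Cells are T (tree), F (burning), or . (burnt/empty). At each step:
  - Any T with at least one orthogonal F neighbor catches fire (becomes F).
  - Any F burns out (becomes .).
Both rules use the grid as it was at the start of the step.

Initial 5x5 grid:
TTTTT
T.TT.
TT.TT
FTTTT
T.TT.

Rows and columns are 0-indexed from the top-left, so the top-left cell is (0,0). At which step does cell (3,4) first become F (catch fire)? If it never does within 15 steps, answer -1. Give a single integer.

Step 1: cell (3,4)='T' (+3 fires, +1 burnt)
Step 2: cell (3,4)='T' (+3 fires, +3 burnt)
Step 3: cell (3,4)='T' (+3 fires, +3 burnt)
Step 4: cell (3,4)='F' (+4 fires, +3 burnt)
  -> target ignites at step 4
Step 5: cell (3,4)='.' (+3 fires, +4 burnt)
Step 6: cell (3,4)='.' (+2 fires, +3 burnt)
Step 7: cell (3,4)='.' (+1 fires, +2 burnt)
Step 8: cell (3,4)='.' (+0 fires, +1 burnt)
  fire out at step 8

4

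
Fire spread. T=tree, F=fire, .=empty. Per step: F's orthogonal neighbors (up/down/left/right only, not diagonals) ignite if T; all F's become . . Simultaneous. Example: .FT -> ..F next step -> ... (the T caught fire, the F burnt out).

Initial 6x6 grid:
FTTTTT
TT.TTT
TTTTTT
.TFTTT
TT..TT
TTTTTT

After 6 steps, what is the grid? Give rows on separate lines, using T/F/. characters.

Step 1: 5 trees catch fire, 2 burn out
  .FTTTT
  FT.TTT
  TTFTTT
  .F.FTT
  TT..TT
  TTTTTT
Step 2: 7 trees catch fire, 5 burn out
  ..FTTT
  .F.TTT
  FF.FTT
  ....FT
  TF..TT
  TTTTTT
Step 3: 7 trees catch fire, 7 burn out
  ...FTT
  ...FTT
  ....FT
  .....F
  F...FT
  TFTTTT
Step 4: 7 trees catch fire, 7 burn out
  ....FT
  ....FT
  .....F
  ......
  .....F
  F.FTFT
Step 5: 4 trees catch fire, 7 burn out
  .....F
  .....F
  ......
  ......
  ......
  ...F.F
Step 6: 0 trees catch fire, 4 burn out
  ......
  ......
  ......
  ......
  ......
  ......

......
......
......
......
......
......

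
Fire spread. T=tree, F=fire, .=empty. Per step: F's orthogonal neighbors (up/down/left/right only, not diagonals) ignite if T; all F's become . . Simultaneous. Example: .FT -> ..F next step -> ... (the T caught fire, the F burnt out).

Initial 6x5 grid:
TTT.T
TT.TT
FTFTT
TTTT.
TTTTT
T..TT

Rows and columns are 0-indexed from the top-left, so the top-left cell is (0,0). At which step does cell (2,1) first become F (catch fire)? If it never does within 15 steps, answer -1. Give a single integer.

Step 1: cell (2,1)='F' (+5 fires, +2 burnt)
  -> target ignites at step 1
Step 2: cell (2,1)='.' (+8 fires, +5 burnt)
Step 3: cell (2,1)='.' (+5 fires, +8 burnt)
Step 4: cell (2,1)='.' (+4 fires, +5 burnt)
Step 5: cell (2,1)='.' (+1 fires, +4 burnt)
Step 6: cell (2,1)='.' (+0 fires, +1 burnt)
  fire out at step 6

1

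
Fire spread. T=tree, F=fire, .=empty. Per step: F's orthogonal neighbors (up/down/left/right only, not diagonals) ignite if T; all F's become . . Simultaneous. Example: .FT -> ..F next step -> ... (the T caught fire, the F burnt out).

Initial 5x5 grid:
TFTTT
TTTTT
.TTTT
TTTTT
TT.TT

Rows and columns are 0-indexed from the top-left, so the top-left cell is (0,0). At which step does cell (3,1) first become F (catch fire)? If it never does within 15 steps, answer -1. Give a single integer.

Step 1: cell (3,1)='T' (+3 fires, +1 burnt)
Step 2: cell (3,1)='T' (+4 fires, +3 burnt)
Step 3: cell (3,1)='F' (+4 fires, +4 burnt)
  -> target ignites at step 3
Step 4: cell (3,1)='.' (+5 fires, +4 burnt)
Step 5: cell (3,1)='.' (+3 fires, +5 burnt)
Step 6: cell (3,1)='.' (+2 fires, +3 burnt)
Step 7: cell (3,1)='.' (+1 fires, +2 burnt)
Step 8: cell (3,1)='.' (+0 fires, +1 burnt)
  fire out at step 8

3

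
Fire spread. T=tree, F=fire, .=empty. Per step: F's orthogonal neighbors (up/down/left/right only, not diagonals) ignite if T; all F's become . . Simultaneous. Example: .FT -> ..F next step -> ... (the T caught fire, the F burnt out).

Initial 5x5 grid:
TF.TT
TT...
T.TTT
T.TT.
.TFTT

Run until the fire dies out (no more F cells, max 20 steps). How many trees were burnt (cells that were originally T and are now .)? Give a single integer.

Step 1: +5 fires, +2 burnt (F count now 5)
Step 2: +4 fires, +5 burnt (F count now 4)
Step 3: +2 fires, +4 burnt (F count now 2)
Step 4: +2 fires, +2 burnt (F count now 2)
Step 5: +0 fires, +2 burnt (F count now 0)
Fire out after step 5
Initially T: 15, now '.': 23
Total burnt (originally-T cells now '.'): 13

Answer: 13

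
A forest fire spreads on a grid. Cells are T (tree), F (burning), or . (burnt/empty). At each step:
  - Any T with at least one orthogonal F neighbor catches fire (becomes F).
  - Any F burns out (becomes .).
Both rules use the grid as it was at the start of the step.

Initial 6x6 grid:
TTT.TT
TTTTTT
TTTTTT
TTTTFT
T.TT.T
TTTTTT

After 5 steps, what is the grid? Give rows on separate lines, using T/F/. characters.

Step 1: 3 trees catch fire, 1 burn out
  TTT.TT
  TTTTTT
  TTTTFT
  TTTF.F
  T.TT.T
  TTTTTT
Step 2: 6 trees catch fire, 3 burn out
  TTT.TT
  TTTTFT
  TTTF.F
  TTF...
  T.TF.F
  TTTTTT
Step 3: 8 trees catch fire, 6 burn out
  TTT.FT
  TTTF.F
  TTF...
  TF....
  T.F...
  TTTFTF
Step 4: 6 trees catch fire, 8 burn out
  TTT..F
  TTF...
  TF....
  F.....
  T.....
  TTF.F.
Step 5: 5 trees catch fire, 6 burn out
  TTF...
  TF....
  F.....
  ......
  F.....
  TF....

TTF...
TF....
F.....
......
F.....
TF....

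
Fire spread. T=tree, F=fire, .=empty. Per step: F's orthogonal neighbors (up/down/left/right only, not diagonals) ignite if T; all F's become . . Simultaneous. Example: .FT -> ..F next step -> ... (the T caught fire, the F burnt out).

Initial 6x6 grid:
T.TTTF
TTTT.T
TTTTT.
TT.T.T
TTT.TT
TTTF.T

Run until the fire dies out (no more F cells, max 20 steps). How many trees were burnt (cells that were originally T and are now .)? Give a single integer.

Step 1: +3 fires, +2 burnt (F count now 3)
Step 2: +3 fires, +3 burnt (F count now 3)
Step 3: +4 fires, +3 burnt (F count now 4)
Step 4: +4 fires, +4 burnt (F count now 4)
Step 5: +6 fires, +4 burnt (F count now 6)
Step 6: +2 fires, +6 burnt (F count now 2)
Step 7: +1 fires, +2 burnt (F count now 1)
Step 8: +0 fires, +1 burnt (F count now 0)
Fire out after step 8
Initially T: 27, now '.': 32
Total burnt (originally-T cells now '.'): 23

Answer: 23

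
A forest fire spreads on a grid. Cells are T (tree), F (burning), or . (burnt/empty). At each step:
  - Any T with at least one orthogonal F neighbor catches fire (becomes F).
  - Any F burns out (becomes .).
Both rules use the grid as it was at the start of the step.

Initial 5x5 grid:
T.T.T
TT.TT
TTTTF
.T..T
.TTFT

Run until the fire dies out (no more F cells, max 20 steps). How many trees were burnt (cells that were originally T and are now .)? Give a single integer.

Step 1: +5 fires, +2 burnt (F count now 5)
Step 2: +4 fires, +5 burnt (F count now 4)
Step 3: +2 fires, +4 burnt (F count now 2)
Step 4: +2 fires, +2 burnt (F count now 2)
Step 5: +1 fires, +2 burnt (F count now 1)
Step 6: +1 fires, +1 burnt (F count now 1)
Step 7: +0 fires, +1 burnt (F count now 0)
Fire out after step 7
Initially T: 16, now '.': 24
Total burnt (originally-T cells now '.'): 15

Answer: 15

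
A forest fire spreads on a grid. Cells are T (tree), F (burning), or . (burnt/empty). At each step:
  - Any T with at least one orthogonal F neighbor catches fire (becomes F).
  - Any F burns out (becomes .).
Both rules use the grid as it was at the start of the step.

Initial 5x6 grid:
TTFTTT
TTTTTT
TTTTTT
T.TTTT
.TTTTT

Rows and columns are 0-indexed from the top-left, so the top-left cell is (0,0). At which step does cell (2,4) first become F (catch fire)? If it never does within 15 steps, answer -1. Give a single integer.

Step 1: cell (2,4)='T' (+3 fires, +1 burnt)
Step 2: cell (2,4)='T' (+5 fires, +3 burnt)
Step 3: cell (2,4)='T' (+6 fires, +5 burnt)
Step 4: cell (2,4)='F' (+5 fires, +6 burnt)
  -> target ignites at step 4
Step 5: cell (2,4)='.' (+5 fires, +5 burnt)
Step 6: cell (2,4)='.' (+2 fires, +5 burnt)
Step 7: cell (2,4)='.' (+1 fires, +2 burnt)
Step 8: cell (2,4)='.' (+0 fires, +1 burnt)
  fire out at step 8

4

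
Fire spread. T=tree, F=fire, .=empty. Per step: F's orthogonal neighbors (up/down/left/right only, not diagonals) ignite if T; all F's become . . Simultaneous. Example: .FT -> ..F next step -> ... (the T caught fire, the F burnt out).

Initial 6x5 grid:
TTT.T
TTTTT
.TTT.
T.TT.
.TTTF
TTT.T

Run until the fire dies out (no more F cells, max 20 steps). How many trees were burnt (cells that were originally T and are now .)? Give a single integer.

Step 1: +2 fires, +1 burnt (F count now 2)
Step 2: +2 fires, +2 burnt (F count now 2)
Step 3: +4 fires, +2 burnt (F count now 4)
Step 4: +3 fires, +4 burnt (F count now 3)
Step 5: +4 fires, +3 burnt (F count now 4)
Step 6: +3 fires, +4 burnt (F count now 3)
Step 7: +2 fires, +3 burnt (F count now 2)
Step 8: +1 fires, +2 burnt (F count now 1)
Step 9: +0 fires, +1 burnt (F count now 0)
Fire out after step 9
Initially T: 22, now '.': 29
Total burnt (originally-T cells now '.'): 21

Answer: 21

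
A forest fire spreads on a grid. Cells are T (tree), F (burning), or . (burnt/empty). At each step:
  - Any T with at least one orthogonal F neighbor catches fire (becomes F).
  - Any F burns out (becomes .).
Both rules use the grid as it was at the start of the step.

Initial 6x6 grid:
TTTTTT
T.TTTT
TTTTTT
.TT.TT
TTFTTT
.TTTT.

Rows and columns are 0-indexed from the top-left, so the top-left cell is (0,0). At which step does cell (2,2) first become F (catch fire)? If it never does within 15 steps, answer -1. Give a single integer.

Step 1: cell (2,2)='T' (+4 fires, +1 burnt)
Step 2: cell (2,2)='F' (+6 fires, +4 burnt)
  -> target ignites at step 2
Step 3: cell (2,2)='.' (+6 fires, +6 burnt)
Step 4: cell (2,2)='.' (+5 fires, +6 burnt)
Step 5: cell (2,2)='.' (+5 fires, +5 burnt)
Step 6: cell (2,2)='.' (+3 fires, +5 burnt)
Step 7: cell (2,2)='.' (+1 fires, +3 burnt)
Step 8: cell (2,2)='.' (+0 fires, +1 burnt)
  fire out at step 8

2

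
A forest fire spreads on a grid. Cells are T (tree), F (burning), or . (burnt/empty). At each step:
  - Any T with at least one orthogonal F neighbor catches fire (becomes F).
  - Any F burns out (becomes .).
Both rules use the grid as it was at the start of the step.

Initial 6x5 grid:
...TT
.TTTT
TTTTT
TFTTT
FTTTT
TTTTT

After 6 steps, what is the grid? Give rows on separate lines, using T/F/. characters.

Step 1: 5 trees catch fire, 2 burn out
  ...TT
  .TTTT
  TFTTT
  F.FTT
  .FTTT
  FTTTT
Step 2: 6 trees catch fire, 5 burn out
  ...TT
  .FTTT
  F.FTT
  ...FT
  ..FTT
  .FTTT
Step 3: 5 trees catch fire, 6 burn out
  ...TT
  ..FTT
  ...FT
  ....F
  ...FT
  ..FTT
Step 4: 4 trees catch fire, 5 burn out
  ...TT
  ...FT
  ....F
  .....
  ....F
  ...FT
Step 5: 3 trees catch fire, 4 burn out
  ...FT
  ....F
  .....
  .....
  .....
  ....F
Step 6: 1 trees catch fire, 3 burn out
  ....F
  .....
  .....
  .....
  .....
  .....

....F
.....
.....
.....
.....
.....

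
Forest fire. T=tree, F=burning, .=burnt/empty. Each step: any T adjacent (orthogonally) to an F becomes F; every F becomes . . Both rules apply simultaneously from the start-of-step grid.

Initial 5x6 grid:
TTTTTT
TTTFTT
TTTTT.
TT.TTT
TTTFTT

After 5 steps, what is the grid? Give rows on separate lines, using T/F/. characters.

Step 1: 7 trees catch fire, 2 burn out
  TTTFTT
  TTF.FT
  TTTFT.
  TT.FTT
  TTF.FT
Step 2: 9 trees catch fire, 7 burn out
  TTF.FT
  TF...F
  TTF.F.
  TT..FT
  TF...F
Step 3: 7 trees catch fire, 9 burn out
  TF...F
  F.....
  TF....
  TF...F
  F.....
Step 4: 3 trees catch fire, 7 burn out
  F.....
  ......
  F.....
  F.....
  ......
Step 5: 0 trees catch fire, 3 burn out
  ......
  ......
  ......
  ......
  ......

......
......
......
......
......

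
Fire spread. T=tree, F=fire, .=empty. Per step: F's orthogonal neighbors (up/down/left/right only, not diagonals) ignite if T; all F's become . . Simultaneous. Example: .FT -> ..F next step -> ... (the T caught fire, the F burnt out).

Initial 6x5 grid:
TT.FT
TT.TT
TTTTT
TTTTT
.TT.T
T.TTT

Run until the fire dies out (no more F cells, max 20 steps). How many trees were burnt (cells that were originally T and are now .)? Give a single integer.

Step 1: +2 fires, +1 burnt (F count now 2)
Step 2: +2 fires, +2 burnt (F count now 2)
Step 3: +3 fires, +2 burnt (F count now 3)
Step 4: +3 fires, +3 burnt (F count now 3)
Step 5: +5 fires, +3 burnt (F count now 5)
Step 6: +6 fires, +5 burnt (F count now 6)
Step 7: +2 fires, +6 burnt (F count now 2)
Step 8: +0 fires, +2 burnt (F count now 0)
Fire out after step 8
Initially T: 24, now '.': 29
Total burnt (originally-T cells now '.'): 23

Answer: 23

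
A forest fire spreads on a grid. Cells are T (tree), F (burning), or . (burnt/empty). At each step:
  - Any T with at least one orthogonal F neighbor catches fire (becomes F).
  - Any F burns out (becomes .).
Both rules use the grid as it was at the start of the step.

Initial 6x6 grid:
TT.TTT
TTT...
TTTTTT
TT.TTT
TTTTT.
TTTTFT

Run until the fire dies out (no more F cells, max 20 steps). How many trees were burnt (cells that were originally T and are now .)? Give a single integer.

Answer: 26

Derivation:
Step 1: +3 fires, +1 burnt (F count now 3)
Step 2: +3 fires, +3 burnt (F count now 3)
Step 3: +5 fires, +3 burnt (F count now 5)
Step 4: +4 fires, +5 burnt (F count now 4)
Step 5: +3 fires, +4 burnt (F count now 3)
Step 6: +3 fires, +3 burnt (F count now 3)
Step 7: +2 fires, +3 burnt (F count now 2)
Step 8: +2 fires, +2 burnt (F count now 2)
Step 9: +1 fires, +2 burnt (F count now 1)
Step 10: +0 fires, +1 burnt (F count now 0)
Fire out after step 10
Initially T: 29, now '.': 33
Total burnt (originally-T cells now '.'): 26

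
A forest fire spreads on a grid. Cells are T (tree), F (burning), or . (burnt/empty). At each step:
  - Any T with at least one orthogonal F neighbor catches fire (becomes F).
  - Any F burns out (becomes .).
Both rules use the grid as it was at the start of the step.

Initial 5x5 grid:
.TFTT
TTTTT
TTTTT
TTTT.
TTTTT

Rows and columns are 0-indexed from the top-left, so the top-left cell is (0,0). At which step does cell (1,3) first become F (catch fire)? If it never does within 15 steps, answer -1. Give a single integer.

Step 1: cell (1,3)='T' (+3 fires, +1 burnt)
Step 2: cell (1,3)='F' (+4 fires, +3 burnt)
  -> target ignites at step 2
Step 3: cell (1,3)='.' (+5 fires, +4 burnt)
Step 4: cell (1,3)='.' (+5 fires, +5 burnt)
Step 5: cell (1,3)='.' (+3 fires, +5 burnt)
Step 6: cell (1,3)='.' (+2 fires, +3 burnt)
Step 7: cell (1,3)='.' (+0 fires, +2 burnt)
  fire out at step 7

2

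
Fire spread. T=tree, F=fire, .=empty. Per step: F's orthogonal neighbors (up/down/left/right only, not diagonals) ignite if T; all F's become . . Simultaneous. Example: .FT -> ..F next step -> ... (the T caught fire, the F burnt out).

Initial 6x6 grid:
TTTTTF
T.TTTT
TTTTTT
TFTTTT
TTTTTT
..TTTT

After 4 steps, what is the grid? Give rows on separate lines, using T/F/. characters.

Step 1: 6 trees catch fire, 2 burn out
  TTTTF.
  T.TTTF
  TFTTTT
  F.FTTT
  TFTTTT
  ..TTTT
Step 2: 8 trees catch fire, 6 burn out
  TTTF..
  T.TTF.
  F.FTTF
  ...FTT
  F.FTTT
  ..TTTT
Step 3: 10 trees catch fire, 8 burn out
  TTF...
  F.FF..
  ...FF.
  ....FF
  ...FTT
  ..FTTT
Step 4: 5 trees catch fire, 10 burn out
  FF....
  ......
  ......
  ......
  ....FF
  ...FTT

FF....
......
......
......
....FF
...FTT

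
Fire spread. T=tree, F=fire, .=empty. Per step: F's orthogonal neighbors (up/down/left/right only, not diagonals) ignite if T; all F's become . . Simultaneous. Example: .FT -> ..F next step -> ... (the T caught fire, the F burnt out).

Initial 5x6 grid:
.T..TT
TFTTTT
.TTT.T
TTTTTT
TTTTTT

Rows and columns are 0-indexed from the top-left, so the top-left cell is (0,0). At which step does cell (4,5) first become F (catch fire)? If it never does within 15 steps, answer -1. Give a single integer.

Step 1: cell (4,5)='T' (+4 fires, +1 burnt)
Step 2: cell (4,5)='T' (+3 fires, +4 burnt)
Step 3: cell (4,5)='T' (+5 fires, +3 burnt)
Step 4: cell (4,5)='T' (+5 fires, +5 burnt)
Step 5: cell (4,5)='T' (+4 fires, +5 burnt)
Step 6: cell (4,5)='T' (+2 fires, +4 burnt)
Step 7: cell (4,5)='F' (+1 fires, +2 burnt)
  -> target ignites at step 7
Step 8: cell (4,5)='.' (+0 fires, +1 burnt)
  fire out at step 8

7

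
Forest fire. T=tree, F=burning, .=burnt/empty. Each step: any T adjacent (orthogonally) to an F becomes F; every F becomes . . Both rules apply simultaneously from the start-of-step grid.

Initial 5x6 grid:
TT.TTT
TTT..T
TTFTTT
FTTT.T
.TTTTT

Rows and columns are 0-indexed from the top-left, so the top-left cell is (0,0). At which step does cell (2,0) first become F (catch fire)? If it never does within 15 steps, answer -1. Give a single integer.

Step 1: cell (2,0)='F' (+6 fires, +2 burnt)
  -> target ignites at step 1
Step 2: cell (2,0)='.' (+6 fires, +6 burnt)
Step 3: cell (2,0)='.' (+4 fires, +6 burnt)
Step 4: cell (2,0)='.' (+3 fires, +4 burnt)
Step 5: cell (2,0)='.' (+2 fires, +3 burnt)
Step 6: cell (2,0)='.' (+1 fires, +2 burnt)
Step 7: cell (2,0)='.' (+1 fires, +1 burnt)
Step 8: cell (2,0)='.' (+0 fires, +1 burnt)
  fire out at step 8

1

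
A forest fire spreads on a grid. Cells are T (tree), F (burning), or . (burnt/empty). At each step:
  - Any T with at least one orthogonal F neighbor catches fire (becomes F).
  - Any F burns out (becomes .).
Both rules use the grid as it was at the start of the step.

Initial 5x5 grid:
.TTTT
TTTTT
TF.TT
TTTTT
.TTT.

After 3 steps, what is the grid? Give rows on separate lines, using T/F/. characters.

Step 1: 3 trees catch fire, 1 burn out
  .TTTT
  TFTTT
  F..TT
  TFTTT
  .TTT.
Step 2: 6 trees catch fire, 3 burn out
  .FTTT
  F.FTT
  ...TT
  F.FTT
  .FTT.
Step 3: 4 trees catch fire, 6 burn out
  ..FTT
  ...FT
  ...TT
  ...FT
  ..FT.

..FTT
...FT
...TT
...FT
..FT.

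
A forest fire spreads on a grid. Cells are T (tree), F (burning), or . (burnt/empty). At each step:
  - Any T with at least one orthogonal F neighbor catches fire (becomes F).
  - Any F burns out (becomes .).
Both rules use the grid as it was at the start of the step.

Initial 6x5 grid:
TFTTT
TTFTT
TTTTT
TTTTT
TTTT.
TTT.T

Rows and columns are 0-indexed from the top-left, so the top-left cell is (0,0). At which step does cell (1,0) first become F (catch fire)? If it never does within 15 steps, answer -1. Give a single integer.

Step 1: cell (1,0)='T' (+5 fires, +2 burnt)
Step 2: cell (1,0)='F' (+6 fires, +5 burnt)
  -> target ignites at step 2
Step 3: cell (1,0)='.' (+6 fires, +6 burnt)
Step 4: cell (1,0)='.' (+5 fires, +6 burnt)
Step 5: cell (1,0)='.' (+2 fires, +5 burnt)
Step 6: cell (1,0)='.' (+1 fires, +2 burnt)
Step 7: cell (1,0)='.' (+0 fires, +1 burnt)
  fire out at step 7

2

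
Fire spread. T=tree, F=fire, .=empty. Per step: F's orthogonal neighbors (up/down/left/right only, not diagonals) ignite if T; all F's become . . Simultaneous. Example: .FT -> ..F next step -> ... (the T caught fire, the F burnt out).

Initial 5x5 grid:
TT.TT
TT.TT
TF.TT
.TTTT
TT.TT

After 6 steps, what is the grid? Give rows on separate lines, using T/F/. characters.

Step 1: 3 trees catch fire, 1 burn out
  TT.TT
  TF.TT
  F..TT
  .FTTT
  TT.TT
Step 2: 4 trees catch fire, 3 burn out
  TF.TT
  F..TT
  ...TT
  ..FTT
  TF.TT
Step 3: 3 trees catch fire, 4 burn out
  F..TT
  ...TT
  ...TT
  ...FT
  F..TT
Step 4: 3 trees catch fire, 3 burn out
  ...TT
  ...TT
  ...FT
  ....F
  ...FT
Step 5: 3 trees catch fire, 3 burn out
  ...TT
  ...FT
  ....F
  .....
  ....F
Step 6: 2 trees catch fire, 3 burn out
  ...FT
  ....F
  .....
  .....
  .....

...FT
....F
.....
.....
.....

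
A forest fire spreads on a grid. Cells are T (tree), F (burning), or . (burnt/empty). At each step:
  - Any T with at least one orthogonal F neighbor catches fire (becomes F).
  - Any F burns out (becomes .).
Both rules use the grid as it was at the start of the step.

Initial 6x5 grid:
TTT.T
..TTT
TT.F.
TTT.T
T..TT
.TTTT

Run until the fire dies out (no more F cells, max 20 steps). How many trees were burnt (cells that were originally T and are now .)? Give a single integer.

Step 1: +1 fires, +1 burnt (F count now 1)
Step 2: +2 fires, +1 burnt (F count now 2)
Step 3: +2 fires, +2 burnt (F count now 2)
Step 4: +1 fires, +2 burnt (F count now 1)
Step 5: +1 fires, +1 burnt (F count now 1)
Step 6: +0 fires, +1 burnt (F count now 0)
Fire out after step 6
Initially T: 20, now '.': 17
Total burnt (originally-T cells now '.'): 7

Answer: 7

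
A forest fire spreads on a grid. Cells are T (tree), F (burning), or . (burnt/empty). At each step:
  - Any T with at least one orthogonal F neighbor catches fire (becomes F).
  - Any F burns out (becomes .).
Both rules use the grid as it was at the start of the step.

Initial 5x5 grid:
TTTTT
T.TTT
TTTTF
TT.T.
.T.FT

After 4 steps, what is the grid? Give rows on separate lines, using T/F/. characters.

Step 1: 4 trees catch fire, 2 burn out
  TTTTT
  T.TTF
  TTTF.
  TT.F.
  .T..F
Step 2: 3 trees catch fire, 4 burn out
  TTTTF
  T.TF.
  TTF..
  TT...
  .T...
Step 3: 3 trees catch fire, 3 burn out
  TTTF.
  T.F..
  TF...
  TT...
  .T...
Step 4: 3 trees catch fire, 3 burn out
  TTF..
  T....
  F....
  TF...
  .T...

TTF..
T....
F....
TF...
.T...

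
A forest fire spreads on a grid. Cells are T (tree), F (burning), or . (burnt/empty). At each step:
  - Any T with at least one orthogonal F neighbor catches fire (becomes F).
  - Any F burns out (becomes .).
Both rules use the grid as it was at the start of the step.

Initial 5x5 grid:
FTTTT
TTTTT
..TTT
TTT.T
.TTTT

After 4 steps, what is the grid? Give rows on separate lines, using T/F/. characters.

Step 1: 2 trees catch fire, 1 burn out
  .FTTT
  FTTTT
  ..TTT
  TTT.T
  .TTTT
Step 2: 2 trees catch fire, 2 burn out
  ..FTT
  .FTTT
  ..TTT
  TTT.T
  .TTTT
Step 3: 2 trees catch fire, 2 burn out
  ...FT
  ..FTT
  ..TTT
  TTT.T
  .TTTT
Step 4: 3 trees catch fire, 2 burn out
  ....F
  ...FT
  ..FTT
  TTT.T
  .TTTT

....F
...FT
..FTT
TTT.T
.TTTT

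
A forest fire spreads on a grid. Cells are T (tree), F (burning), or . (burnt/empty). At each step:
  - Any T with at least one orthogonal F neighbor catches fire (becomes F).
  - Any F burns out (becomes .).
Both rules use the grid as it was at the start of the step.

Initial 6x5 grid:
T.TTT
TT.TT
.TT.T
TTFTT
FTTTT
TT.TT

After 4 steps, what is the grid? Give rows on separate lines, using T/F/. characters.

Step 1: 7 trees catch fire, 2 burn out
  T.TTT
  TT.TT
  .TF.T
  FF.FT
  .FFTT
  FT.TT
Step 2: 4 trees catch fire, 7 burn out
  T.TTT
  TT.TT
  .F..T
  ....F
  ...FT
  .F.TT
Step 3: 4 trees catch fire, 4 burn out
  T.TTT
  TF.TT
  ....F
  .....
  ....F
  ...FT
Step 4: 3 trees catch fire, 4 burn out
  T.TTT
  F..TF
  .....
  .....
  .....
  ....F

T.TTT
F..TF
.....
.....
.....
....F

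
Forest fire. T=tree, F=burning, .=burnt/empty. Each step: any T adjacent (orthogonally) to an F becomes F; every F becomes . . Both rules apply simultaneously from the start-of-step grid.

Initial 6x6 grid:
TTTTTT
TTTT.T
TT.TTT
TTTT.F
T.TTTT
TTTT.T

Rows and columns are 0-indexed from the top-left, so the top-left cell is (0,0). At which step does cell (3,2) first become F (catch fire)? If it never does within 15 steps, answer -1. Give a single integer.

Step 1: cell (3,2)='T' (+2 fires, +1 burnt)
Step 2: cell (3,2)='T' (+4 fires, +2 burnt)
Step 3: cell (3,2)='T' (+3 fires, +4 burnt)
Step 4: cell (3,2)='T' (+5 fires, +3 burnt)
Step 5: cell (3,2)='F' (+4 fires, +5 burnt)
  -> target ignites at step 5
Step 6: cell (3,2)='.' (+4 fires, +4 burnt)
Step 7: cell (3,2)='.' (+5 fires, +4 burnt)
Step 8: cell (3,2)='.' (+3 fires, +5 burnt)
Step 9: cell (3,2)='.' (+0 fires, +3 burnt)
  fire out at step 9

5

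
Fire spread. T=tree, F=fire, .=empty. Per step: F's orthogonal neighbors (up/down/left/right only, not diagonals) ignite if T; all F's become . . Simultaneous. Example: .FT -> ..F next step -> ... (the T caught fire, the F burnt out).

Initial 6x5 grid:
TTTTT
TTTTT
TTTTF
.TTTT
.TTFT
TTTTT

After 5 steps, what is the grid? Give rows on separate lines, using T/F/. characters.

Step 1: 7 trees catch fire, 2 burn out
  TTTTT
  TTTTF
  TTTF.
  .TTFF
  .TF.F
  TTTFT
Step 2: 7 trees catch fire, 7 burn out
  TTTTF
  TTTF.
  TTF..
  .TF..
  .F...
  TTF.F
Step 3: 5 trees catch fire, 7 burn out
  TTTF.
  TTF..
  TF...
  .F...
  .....
  TF...
Step 4: 4 trees catch fire, 5 burn out
  TTF..
  TF...
  F....
  .....
  .....
  F....
Step 5: 2 trees catch fire, 4 burn out
  TF...
  F....
  .....
  .....
  .....
  .....

TF...
F....
.....
.....
.....
.....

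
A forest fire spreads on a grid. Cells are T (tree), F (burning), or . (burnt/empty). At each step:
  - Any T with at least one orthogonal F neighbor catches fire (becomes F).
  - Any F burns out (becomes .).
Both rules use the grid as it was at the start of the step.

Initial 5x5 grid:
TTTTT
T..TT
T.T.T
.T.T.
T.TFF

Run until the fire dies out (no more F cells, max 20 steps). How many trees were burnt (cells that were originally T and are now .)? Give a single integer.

Answer: 2

Derivation:
Step 1: +2 fires, +2 burnt (F count now 2)
Step 2: +0 fires, +2 burnt (F count now 0)
Fire out after step 2
Initially T: 15, now '.': 12
Total burnt (originally-T cells now '.'): 2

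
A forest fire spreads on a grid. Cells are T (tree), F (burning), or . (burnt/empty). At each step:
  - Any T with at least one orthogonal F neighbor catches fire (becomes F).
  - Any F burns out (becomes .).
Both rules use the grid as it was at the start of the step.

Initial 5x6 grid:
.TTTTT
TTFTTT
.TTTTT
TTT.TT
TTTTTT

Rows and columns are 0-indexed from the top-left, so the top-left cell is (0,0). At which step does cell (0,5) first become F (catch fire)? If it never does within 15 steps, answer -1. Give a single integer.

Step 1: cell (0,5)='T' (+4 fires, +1 burnt)
Step 2: cell (0,5)='T' (+7 fires, +4 burnt)
Step 3: cell (0,5)='T' (+5 fires, +7 burnt)
Step 4: cell (0,5)='F' (+6 fires, +5 burnt)
  -> target ignites at step 4
Step 5: cell (0,5)='.' (+3 fires, +6 burnt)
Step 6: cell (0,5)='.' (+1 fires, +3 burnt)
Step 7: cell (0,5)='.' (+0 fires, +1 burnt)
  fire out at step 7

4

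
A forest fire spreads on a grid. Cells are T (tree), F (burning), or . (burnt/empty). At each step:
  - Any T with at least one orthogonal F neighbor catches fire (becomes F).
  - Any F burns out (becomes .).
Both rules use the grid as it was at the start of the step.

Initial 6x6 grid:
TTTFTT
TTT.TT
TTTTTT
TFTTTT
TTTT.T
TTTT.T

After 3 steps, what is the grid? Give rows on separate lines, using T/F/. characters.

Step 1: 6 trees catch fire, 2 burn out
  TTF.FT
  TTT.TT
  TFTTTT
  F.FTTT
  TFTT.T
  TTTT.T
Step 2: 11 trees catch fire, 6 burn out
  TF...F
  TFF.FT
  F.FTTT
  ...FTT
  F.FT.T
  TFTT.T
Step 3: 9 trees catch fire, 11 burn out
  F.....
  F....F
  ...FFT
  ....FT
  ...F.T
  F.FT.T

F.....
F....F
...FFT
....FT
...F.T
F.FT.T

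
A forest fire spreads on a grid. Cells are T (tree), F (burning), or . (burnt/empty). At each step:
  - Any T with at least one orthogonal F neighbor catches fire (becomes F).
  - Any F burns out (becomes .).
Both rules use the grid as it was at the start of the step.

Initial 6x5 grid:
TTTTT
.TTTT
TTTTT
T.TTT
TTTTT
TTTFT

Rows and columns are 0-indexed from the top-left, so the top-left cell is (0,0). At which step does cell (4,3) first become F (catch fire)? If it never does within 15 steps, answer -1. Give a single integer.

Step 1: cell (4,3)='F' (+3 fires, +1 burnt)
  -> target ignites at step 1
Step 2: cell (4,3)='.' (+4 fires, +3 burnt)
Step 3: cell (4,3)='.' (+5 fires, +4 burnt)
Step 4: cell (4,3)='.' (+4 fires, +5 burnt)
Step 5: cell (4,3)='.' (+5 fires, +4 burnt)
Step 6: cell (4,3)='.' (+4 fires, +5 burnt)
Step 7: cell (4,3)='.' (+1 fires, +4 burnt)
Step 8: cell (4,3)='.' (+1 fires, +1 burnt)
Step 9: cell (4,3)='.' (+0 fires, +1 burnt)
  fire out at step 9

1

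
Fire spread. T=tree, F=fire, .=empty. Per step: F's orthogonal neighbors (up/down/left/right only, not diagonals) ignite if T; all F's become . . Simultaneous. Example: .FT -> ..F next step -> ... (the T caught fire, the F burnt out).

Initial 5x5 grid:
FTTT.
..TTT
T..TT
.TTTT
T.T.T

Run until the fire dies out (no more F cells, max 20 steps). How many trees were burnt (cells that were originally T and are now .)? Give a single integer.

Answer: 14

Derivation:
Step 1: +1 fires, +1 burnt (F count now 1)
Step 2: +1 fires, +1 burnt (F count now 1)
Step 3: +2 fires, +1 burnt (F count now 2)
Step 4: +1 fires, +2 burnt (F count now 1)
Step 5: +2 fires, +1 burnt (F count now 2)
Step 6: +2 fires, +2 burnt (F count now 2)
Step 7: +2 fires, +2 burnt (F count now 2)
Step 8: +3 fires, +2 burnt (F count now 3)
Step 9: +0 fires, +3 burnt (F count now 0)
Fire out after step 9
Initially T: 16, now '.': 23
Total burnt (originally-T cells now '.'): 14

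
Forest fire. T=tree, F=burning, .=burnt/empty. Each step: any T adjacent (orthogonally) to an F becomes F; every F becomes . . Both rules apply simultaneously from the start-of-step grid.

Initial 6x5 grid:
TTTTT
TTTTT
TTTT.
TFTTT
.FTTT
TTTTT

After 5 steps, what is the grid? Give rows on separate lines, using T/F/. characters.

Step 1: 5 trees catch fire, 2 burn out
  TTTTT
  TTTTT
  TFTT.
  F.FTT
  ..FTT
  TFTTT
Step 2: 7 trees catch fire, 5 burn out
  TTTTT
  TFTTT
  F.FT.
  ...FT
  ...FT
  F.FTT
Step 3: 7 trees catch fire, 7 burn out
  TFTTT
  F.FTT
  ...F.
  ....F
  ....F
  ...FT
Step 4: 4 trees catch fire, 7 burn out
  F.FTT
  ...FT
  .....
  .....
  .....
  ....F
Step 5: 2 trees catch fire, 4 burn out
  ...FT
  ....F
  .....
  .....
  .....
  .....

...FT
....F
.....
.....
.....
.....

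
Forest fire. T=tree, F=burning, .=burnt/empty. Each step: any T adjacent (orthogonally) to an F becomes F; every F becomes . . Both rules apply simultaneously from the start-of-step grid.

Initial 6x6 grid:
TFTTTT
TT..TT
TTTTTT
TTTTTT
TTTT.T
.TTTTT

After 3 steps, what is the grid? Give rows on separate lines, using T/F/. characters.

Step 1: 3 trees catch fire, 1 burn out
  F.FTTT
  TF..TT
  TTTTTT
  TTTTTT
  TTTT.T
  .TTTTT
Step 2: 3 trees catch fire, 3 burn out
  ...FTT
  F...TT
  TFTTTT
  TTTTTT
  TTTT.T
  .TTTTT
Step 3: 4 trees catch fire, 3 burn out
  ....FT
  ....TT
  F.FTTT
  TFTTTT
  TTTT.T
  .TTTTT

....FT
....TT
F.FTTT
TFTTTT
TTTT.T
.TTTTT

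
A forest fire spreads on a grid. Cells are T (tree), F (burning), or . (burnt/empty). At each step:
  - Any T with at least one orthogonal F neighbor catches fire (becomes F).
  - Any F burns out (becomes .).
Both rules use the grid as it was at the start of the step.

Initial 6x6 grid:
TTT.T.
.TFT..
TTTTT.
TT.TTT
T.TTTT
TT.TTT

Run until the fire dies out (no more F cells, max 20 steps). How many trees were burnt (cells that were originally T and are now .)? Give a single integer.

Answer: 25

Derivation:
Step 1: +4 fires, +1 burnt (F count now 4)
Step 2: +3 fires, +4 burnt (F count now 3)
Step 3: +5 fires, +3 burnt (F count now 5)
Step 4: +3 fires, +5 burnt (F count now 3)
Step 5: +5 fires, +3 burnt (F count now 5)
Step 6: +3 fires, +5 burnt (F count now 3)
Step 7: +2 fires, +3 burnt (F count now 2)
Step 8: +0 fires, +2 burnt (F count now 0)
Fire out after step 8
Initially T: 26, now '.': 35
Total burnt (originally-T cells now '.'): 25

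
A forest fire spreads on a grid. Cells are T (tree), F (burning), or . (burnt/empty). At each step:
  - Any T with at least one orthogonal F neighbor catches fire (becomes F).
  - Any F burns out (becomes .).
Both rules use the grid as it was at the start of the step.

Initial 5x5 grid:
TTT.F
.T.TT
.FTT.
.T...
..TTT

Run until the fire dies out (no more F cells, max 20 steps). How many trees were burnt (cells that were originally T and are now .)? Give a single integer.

Step 1: +4 fires, +2 burnt (F count now 4)
Step 2: +3 fires, +4 burnt (F count now 3)
Step 3: +2 fires, +3 burnt (F count now 2)
Step 4: +0 fires, +2 burnt (F count now 0)
Fire out after step 4
Initially T: 12, now '.': 22
Total burnt (originally-T cells now '.'): 9

Answer: 9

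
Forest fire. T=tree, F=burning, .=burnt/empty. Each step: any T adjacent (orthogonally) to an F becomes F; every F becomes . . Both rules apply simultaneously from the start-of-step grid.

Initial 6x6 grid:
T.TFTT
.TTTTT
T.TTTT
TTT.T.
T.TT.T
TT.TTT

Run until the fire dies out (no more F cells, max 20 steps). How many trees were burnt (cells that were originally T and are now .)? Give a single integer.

Step 1: +3 fires, +1 burnt (F count now 3)
Step 2: +4 fires, +3 burnt (F count now 4)
Step 3: +4 fires, +4 burnt (F count now 4)
Step 4: +3 fires, +4 burnt (F count now 3)
Step 5: +2 fires, +3 burnt (F count now 2)
Step 6: +2 fires, +2 burnt (F count now 2)
Step 7: +3 fires, +2 burnt (F count now 3)
Step 8: +2 fires, +3 burnt (F count now 2)
Step 9: +2 fires, +2 burnt (F count now 2)
Step 10: +1 fires, +2 burnt (F count now 1)
Step 11: +0 fires, +1 burnt (F count now 0)
Fire out after step 11
Initially T: 27, now '.': 35
Total burnt (originally-T cells now '.'): 26

Answer: 26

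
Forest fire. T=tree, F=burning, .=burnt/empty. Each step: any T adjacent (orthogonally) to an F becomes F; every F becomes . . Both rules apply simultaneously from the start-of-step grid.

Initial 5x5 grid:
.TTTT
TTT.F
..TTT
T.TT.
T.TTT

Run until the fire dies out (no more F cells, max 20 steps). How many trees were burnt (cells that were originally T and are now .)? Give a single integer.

Answer: 15

Derivation:
Step 1: +2 fires, +1 burnt (F count now 2)
Step 2: +2 fires, +2 burnt (F count now 2)
Step 3: +3 fires, +2 burnt (F count now 3)
Step 4: +4 fires, +3 burnt (F count now 4)
Step 5: +3 fires, +4 burnt (F count now 3)
Step 6: +1 fires, +3 burnt (F count now 1)
Step 7: +0 fires, +1 burnt (F count now 0)
Fire out after step 7
Initially T: 17, now '.': 23
Total burnt (originally-T cells now '.'): 15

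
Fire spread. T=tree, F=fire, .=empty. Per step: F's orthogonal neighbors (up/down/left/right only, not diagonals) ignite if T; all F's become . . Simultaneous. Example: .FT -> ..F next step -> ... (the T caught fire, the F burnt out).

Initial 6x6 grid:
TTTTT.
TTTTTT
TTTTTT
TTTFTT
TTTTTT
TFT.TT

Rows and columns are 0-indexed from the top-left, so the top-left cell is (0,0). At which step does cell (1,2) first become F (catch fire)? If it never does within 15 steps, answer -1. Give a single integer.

Step 1: cell (1,2)='T' (+7 fires, +2 burnt)
Step 2: cell (1,2)='T' (+8 fires, +7 burnt)
Step 3: cell (1,2)='F' (+8 fires, +8 burnt)
  -> target ignites at step 3
Step 4: cell (1,2)='.' (+6 fires, +8 burnt)
Step 5: cell (1,2)='.' (+2 fires, +6 burnt)
Step 6: cell (1,2)='.' (+1 fires, +2 burnt)
Step 7: cell (1,2)='.' (+0 fires, +1 burnt)
  fire out at step 7

3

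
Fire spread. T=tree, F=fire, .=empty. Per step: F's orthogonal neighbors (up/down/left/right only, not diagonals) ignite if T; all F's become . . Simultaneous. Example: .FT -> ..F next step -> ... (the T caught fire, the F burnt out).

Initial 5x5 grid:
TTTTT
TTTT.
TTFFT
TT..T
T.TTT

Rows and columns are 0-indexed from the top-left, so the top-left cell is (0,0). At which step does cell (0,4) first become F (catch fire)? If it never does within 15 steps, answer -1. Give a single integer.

Step 1: cell (0,4)='T' (+4 fires, +2 burnt)
Step 2: cell (0,4)='T' (+6 fires, +4 burnt)
Step 3: cell (0,4)='F' (+5 fires, +6 burnt)
  -> target ignites at step 3
Step 4: cell (0,4)='.' (+3 fires, +5 burnt)
Step 5: cell (0,4)='.' (+1 fires, +3 burnt)
Step 6: cell (0,4)='.' (+0 fires, +1 burnt)
  fire out at step 6

3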